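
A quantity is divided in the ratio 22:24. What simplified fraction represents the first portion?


Total parts = 22 + 24 = 46
First part fraction = 22/46
Simplify: 22/46 = 11/23

11/23


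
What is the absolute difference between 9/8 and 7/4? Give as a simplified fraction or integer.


Simplify: 9/8 = 9/8 and 7/4 = 7/4
Find common denominator: LCD = 8
Convert: 9/8 and 14/8
Difference = |9 - 14|/8 = 5/8
Simplified = 5/8

5/8


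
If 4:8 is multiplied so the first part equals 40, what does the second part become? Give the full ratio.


Original ratio: 4:8
First term target: 40
Scale factor = 40 / 4 = 10
Multiply second term: 8 * 10 = 80
Equivalent ratio = 40:80

40:80


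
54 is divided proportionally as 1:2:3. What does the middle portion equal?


Ratio = 1:2:3
Total parts = 1 + 2 + 3 = 6
Value per part = 54 / 6 = 9
First share = 1 * 9 = 9
Middle share = 2 * 9 = 18
Third share = 3 * 9 = 27

18


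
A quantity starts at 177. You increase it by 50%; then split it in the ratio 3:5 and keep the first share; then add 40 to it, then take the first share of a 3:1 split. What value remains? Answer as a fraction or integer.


Start with 177.
Step 1: Increase by 50%: 177 * 150/100 = 531/2
Step 2: Split 3:5, first share = 531/2 * 3/8 = 1593/16
Step 3: Add 40: 1593/16+40=2233/16; split 3:1 first = 2233/16*3/4 = 6699/64
Final result = 6699/64

6699/64


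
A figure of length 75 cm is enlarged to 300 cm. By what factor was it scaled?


Original length = 75 cm
Scaled length = 300 cm
Scale factor = 300 / 75
= 4

4


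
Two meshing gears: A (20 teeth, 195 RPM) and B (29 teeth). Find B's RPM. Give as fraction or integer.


Gear ratio: teeth_A * RPM_A = teeth_B * RPM_B
20 * 195 = 29 * RPM_B
3900 = 29 * RPM_B
RPM_B = 3900 / 29
RPM_B = 3900/29

3900/29


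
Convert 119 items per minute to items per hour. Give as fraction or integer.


Converting from per minute to per hour
Rate = 119 items per minute
Multiply by 60: 119 * 60
= 7140 items per hour

7140


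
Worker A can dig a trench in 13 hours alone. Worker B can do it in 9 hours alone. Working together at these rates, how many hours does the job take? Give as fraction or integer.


Rate of A = 1/13 job per hour
Rate of B = 1/9 job per hour
Combined rate = 1/13 + 1/9
Find common denominator: (9 + 13)/(13*9) = 22/117
Combined rate = 22/117 job per hour
Time together = 1 / (22/117) = 117/22 hours

117/22


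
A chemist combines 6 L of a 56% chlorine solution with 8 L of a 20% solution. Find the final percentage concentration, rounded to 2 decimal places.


Solute in mixture 1 = 56% of 6 L = 6*56/100 = 84/25 L
Solute in mixture 2 = 20% of 8 L = 8*20/100 = 8/5 L
Total solute = 84/25 + 8/5 = 124/25 L
Total volume = 6 + 8 = 14 L
Final concentration = 124/25/14 * 100 = 35.43%

35.43


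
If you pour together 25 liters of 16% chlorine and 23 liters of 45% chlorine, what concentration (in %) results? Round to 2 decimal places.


Solute in mixture 1 = 16% of 25 L = 25*16/100 = 4 L
Solute in mixture 2 = 45% of 23 L = 23*45/100 = 207/20 L
Total solute = 4 + 207/20 = 287/20 L
Total volume = 25 + 23 = 48 L
Final concentration = 287/20/48 * 100 = 29.90%

29.90


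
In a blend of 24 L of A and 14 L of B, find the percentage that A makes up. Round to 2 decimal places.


Volume of A = 24 L
Volume of B = 14 L
Total volume = 24 + 14 = 38 L
Percentage of A = (24/38) * 100
= 63.16%

63.16


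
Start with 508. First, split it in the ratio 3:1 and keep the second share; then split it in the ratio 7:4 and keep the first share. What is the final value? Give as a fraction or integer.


Start with 508.
Step 1: Split 3:1, second share = 508 * 1/4 = 127
Step 2: Split 7:4, first share = 127 * 7/11 = 889/11
Final result = 889/11

889/11


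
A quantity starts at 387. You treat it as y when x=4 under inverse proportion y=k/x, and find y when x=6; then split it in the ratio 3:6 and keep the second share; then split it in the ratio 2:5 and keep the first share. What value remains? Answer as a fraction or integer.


Start with 387.
Step 1: Inverse prop: k = (387)*4; new y = k/6 = 387*4/6 = 258
Step 2: Split 3:6, second share = 258 * 6/9 = 172
Step 3: Split 2:5, first share = 172 * 2/7 = 344/7
Final result = 344/7

344/7


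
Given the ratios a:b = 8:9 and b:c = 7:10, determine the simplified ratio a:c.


Given a:b = 8:9 and b:c = 7:10
Make b consistent. Multiply first ratio by 7: a:b = 56:63
Multiply second ratio by 9: b:c = 63:90
Now b = 63 in both, so a:b:c = 56:63:90
Therefore a:c = 56:90
Simplify by GCD: a:c = 28:45

28:45


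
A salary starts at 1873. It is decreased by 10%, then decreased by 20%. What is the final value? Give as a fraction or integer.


Start: 1873
Step 1: decrease by 10% => multiply by 90/100
  1873 * 90/100 = 16857/10
Step 2: decrease by 20% => multiply by 80/100
  16857/10 * 80/100 = 33714/25
Final value = 33714/25

33714/25


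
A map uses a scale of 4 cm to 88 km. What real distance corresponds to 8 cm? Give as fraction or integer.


Map scale: 4 cm = 88 km
Measured distance on map = 8 cm
Set up proportion: 8 * 88 / 4
= 704 / 4
= 176 km

176


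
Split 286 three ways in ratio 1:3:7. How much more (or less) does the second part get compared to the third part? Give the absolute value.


Total parts = 1 + 3 + 7 = 11
Value per part = 286 / 11 = 26
Shares: 1*26=26, 3*26=78, 7*26=182
Second share = 78, third share = 182
Difference = |78 - 182| = 104

104


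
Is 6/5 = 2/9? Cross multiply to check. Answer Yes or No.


Cross multiply to check 6/5 = 2/9
Left cross product: 6 * 9 = 54
Right cross product: 5 * 2 = 10
54 != 10
Not equal, so proportions differ => No

No


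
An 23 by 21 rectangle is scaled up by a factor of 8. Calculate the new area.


Original dimensions: 23 x 21
Enlargement factor = 8
New width = 23 * 8 = 184
New height = 21 * 8 = 168
New area = 184 * 168 = 30912

30912


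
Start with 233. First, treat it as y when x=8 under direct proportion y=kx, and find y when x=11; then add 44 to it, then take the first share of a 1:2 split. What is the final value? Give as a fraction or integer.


Start with 233.
Step 1: Direct prop: k = (233)/8; new y = k*11 = 233*11/8 = 2563/8
Step 2: Add 44: 2563/8+44=2915/8; split 1:2 first = 2915/8*1/3 = 2915/24
Final result = 2915/24

2915/24


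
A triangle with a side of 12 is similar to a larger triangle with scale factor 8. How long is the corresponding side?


Similar triangles have proportional sides
Scale factor = 8
Smaller side = 12
Corresponding larger side = 12 * 8
= 96

96


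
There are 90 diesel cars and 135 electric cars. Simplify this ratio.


Find GCD(90, 135)
GCD = 45
Divide both by 45: 90/45 = 2, 135/45 = 3
Simplified ratio = 2:3

2:3


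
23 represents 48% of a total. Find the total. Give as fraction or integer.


Given: 23 is 48% of the whole
Set up: 23 = 48/100 * whole
whole = 23 * 100 / 48
whole = 2300 / 48
whole = 575/12

575/12


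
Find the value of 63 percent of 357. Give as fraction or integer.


Compute 63% of 357
Convert percentage: 63% = 63/100
Multiply: 357 * 63/100
= 22491/100
= 22491/100

22491/100


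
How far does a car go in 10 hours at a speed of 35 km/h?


Using distance = speed * time
Speed = 35 km/h
Time = 10 hours
Distance = 35 * 10
= 350 km

350


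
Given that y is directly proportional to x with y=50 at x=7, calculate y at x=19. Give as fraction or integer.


Direct proportion: y = kx
Find k: k = 50/7 = 50/7
Compute y at x=19: y = 50/7 * 19
y = 950/7

950/7


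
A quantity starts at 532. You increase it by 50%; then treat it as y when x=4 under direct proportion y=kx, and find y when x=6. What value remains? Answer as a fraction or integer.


Start with 532.
Step 1: Increase by 50%: 532 * 150/100 = 798
Step 2: Direct prop: k = (798)/4; new y = k*6 = 798*6/4 = 1197
Final result = 1197

1197


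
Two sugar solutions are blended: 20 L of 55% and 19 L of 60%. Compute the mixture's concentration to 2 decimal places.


Solute in mixture 1 = 55% of 20 L = 20*55/100 = 11 L
Solute in mixture 2 = 60% of 19 L = 19*60/100 = 57/5 L
Total solute = 11 + 57/5 = 112/5 L
Total volume = 20 + 19 = 39 L
Final concentration = 112/5/39 * 100 = 57.44%

57.44


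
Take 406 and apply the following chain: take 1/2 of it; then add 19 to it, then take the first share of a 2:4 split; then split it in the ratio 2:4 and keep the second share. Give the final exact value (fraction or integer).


Start with 406.
Step 1: Take 1/2: 406 * 1/2 = 203
Step 2: Add 19: 203+19=222; split 2:4 first = 222*2/6 = 74
Step 3: Split 2:4, second share = 74 * 4/6 = 148/3
Final result = 148/3

148/3


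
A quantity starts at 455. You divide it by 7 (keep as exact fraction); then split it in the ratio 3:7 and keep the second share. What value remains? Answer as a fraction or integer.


Start with 455.
Step 1: Divide by 7: 455 / 7 = 65
Step 2: Split 3:7, second share = 65 * 7/10 = 91/2
Final result = 91/2

91/2


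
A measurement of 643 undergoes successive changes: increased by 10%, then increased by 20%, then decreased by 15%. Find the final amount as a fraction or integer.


Start: 643
Step 1: increase by 10% => multiply by 110/100
  643 * 110/100 = 7073/10
Step 2: increase by 20% => multiply by 120/100
  7073/10 * 120/100 = 21219/25
Step 3: decrease by 15% => multiply by 85/100
  21219/25 * 85/100 = 360723/500
Final value = 360723/500

360723/500


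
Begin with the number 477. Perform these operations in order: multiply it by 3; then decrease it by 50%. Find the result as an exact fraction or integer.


Start with 477.
Step 1: Multiply by 3: 477 * 3 = 1431
Step 2: Decrease by 50%: 1431 * 50/100 = 1431/2
Final result = 1431/2

1431/2


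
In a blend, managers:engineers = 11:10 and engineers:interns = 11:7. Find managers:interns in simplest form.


Given a:b = 11:10 and b:c = 11:7
Make b consistent. Multiply first ratio by 11: a:b = 121:110
Multiply second ratio by 10: b:c = 110:70
Now b = 110 in both, so a:b:c = 121:110:70
Therefore a:c = 121:70
Simplify by GCD: a:c = 121:70

121:70


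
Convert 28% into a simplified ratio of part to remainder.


Part = 28%, Remainder = 72%
Ratio = 28:72
GCD(28, 72) = 4
Simplify: 7:18 = 7:18

7:18


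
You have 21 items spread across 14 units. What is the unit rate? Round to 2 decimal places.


Total items = 21
Number of units = 14
Unit rate = 21 / 14
= 1.50 items per unit

1.50


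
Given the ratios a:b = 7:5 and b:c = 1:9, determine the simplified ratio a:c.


Given a:b = 7:5 and b:c = 1:9
Make b consistent. Multiply first ratio by 1: a:b = 7:5
Multiply second ratio by 5: b:c = 5:45
Now b = 5 in both, so a:b:c = 7:5:45
Therefore a:c = 7:45
Simplify by GCD: a:c = 7:45

7:45


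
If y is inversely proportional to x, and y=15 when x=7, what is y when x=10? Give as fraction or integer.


Inverse proportion: y = k/x
Find k: k = 7 * 15 = 105
Compute y at x=10: y = 105/10
y = 21/2

21/2


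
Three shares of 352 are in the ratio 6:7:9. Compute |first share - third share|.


Total parts = 6 + 7 + 9 = 22
Value per part = 352 / 22 = 16
Shares: 6*16=96, 7*16=112, 9*16=144
First share = 96, third share = 144
Difference = |96 - 144| = 48

48


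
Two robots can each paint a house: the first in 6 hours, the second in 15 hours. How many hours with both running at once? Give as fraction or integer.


Rate of A = 1/6 job per hour
Rate of B = 1/15 job per hour
Combined rate = 1/6 + 1/15
Find common denominator: (15 + 6)/(6*15) = 21/90
Combined rate = 7/30 job per hour
Time together = 1 / (7/30) = 30/7 hours

30/7


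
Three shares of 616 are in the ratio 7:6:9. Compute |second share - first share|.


Total parts = 7 + 6 + 9 = 22
Value per part = 616 / 22 = 28
Shares: 7*28=196, 6*28=168, 9*28=252
Second share = 168, first share = 196
Difference = |168 - 196| = 28

28


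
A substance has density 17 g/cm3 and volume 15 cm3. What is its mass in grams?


Using mass = density * volume
Density = 17 g/cm3
Volume = 15 cm3
Mass = 17 * 15
= 255 g

255


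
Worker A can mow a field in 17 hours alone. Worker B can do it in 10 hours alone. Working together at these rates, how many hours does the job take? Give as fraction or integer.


Rate of A = 1/17 job per hour
Rate of B = 1/10 job per hour
Combined rate = 1/17 + 1/10
Find common denominator: (10 + 17)/(17*10) = 27/170
Combined rate = 27/170 job per hour
Time together = 1 / (27/170) = 170/27 hours

170/27


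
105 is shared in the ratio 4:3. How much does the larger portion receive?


Total parts = 4 + 3 = 7
Value per part = 105 / 7 = 15
First share = 4 * 15 = 60
Second share = 3 * 15 = 45
Larger share = 60

60


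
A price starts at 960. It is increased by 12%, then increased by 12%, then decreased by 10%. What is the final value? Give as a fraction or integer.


Start: 960
Step 1: increase by 12% => multiply by 112/100
  960 * 112/100 = 5376/5
Step 2: increase by 12% => multiply by 112/100
  5376/5 * 112/100 = 150528/125
Step 3: decrease by 10% => multiply by 90/100
  150528/125 * 90/100 = 677376/625
Final value = 677376/625

677376/625


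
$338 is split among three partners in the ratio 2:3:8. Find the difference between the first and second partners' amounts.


Total parts = 2 + 3 + 8 = 13
Value per part = 338 / 13 = 26
Shares: 2*26=52, 3*26=78, 8*26=208
First share = 52, second share = 78
Difference = |52 - 78| = 26

26


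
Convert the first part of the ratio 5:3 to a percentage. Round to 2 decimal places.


Total parts = 5 + 3 = 8
First part fraction = 5/8
Percentage = (5/8) * 100
= 0.625 * 100
= 62.50%

62.50


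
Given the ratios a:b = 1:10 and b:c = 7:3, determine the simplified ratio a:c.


Given a:b = 1:10 and b:c = 7:3
Make b consistent. Multiply first ratio by 7: a:b = 7:70
Multiply second ratio by 10: b:c = 70:30
Now b = 70 in both, so a:b:c = 7:70:30
Therefore a:c = 7:30
Simplify by GCD: a:c = 7:30

7:30


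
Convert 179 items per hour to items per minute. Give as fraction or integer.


Converting from per hour to per minute
Rate = 179 items per hour
Divide by 60: 179/60
= 179/60 items per minute

179/60


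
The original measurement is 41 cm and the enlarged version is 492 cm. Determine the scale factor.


Original length = 41 cm
Scaled length = 492 cm
Scale factor = 492 / 41
= 12

12


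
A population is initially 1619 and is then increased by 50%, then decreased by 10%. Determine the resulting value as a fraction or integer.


Start: 1619
Step 1: increase by 50% => multiply by 150/100
  1619 * 150/100 = 4857/2
Step 2: decrease by 10% => multiply by 90/100
  4857/2 * 90/100 = 43713/20
Final value = 43713/20

43713/20


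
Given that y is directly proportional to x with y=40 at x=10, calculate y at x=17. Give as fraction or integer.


Direct proportion: y = kx
Find k: k = 40/10 = 4
Compute y at x=17: y = 4 * 17
y = 68

68


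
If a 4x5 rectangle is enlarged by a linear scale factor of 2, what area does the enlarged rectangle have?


Original dimensions: 4 x 5
Enlargement factor = 2
New width = 4 * 2 = 8
New height = 5 * 2 = 10
New area = 8 * 10 = 80

80


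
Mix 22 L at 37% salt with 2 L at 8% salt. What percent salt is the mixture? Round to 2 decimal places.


Solute in mixture 1 = 37% of 22 L = 22*37/100 = 407/50 L
Solute in mixture 2 = 8% of 2 L = 2*8/100 = 4/25 L
Total solute = 407/50 + 4/25 = 83/10 L
Total volume = 22 + 2 = 24 L
Final concentration = 83/10/24 * 100 = 34.58%

34.58


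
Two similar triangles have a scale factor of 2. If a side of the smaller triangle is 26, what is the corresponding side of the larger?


Similar triangles have proportional sides
Scale factor = 2
Smaller side = 26
Corresponding larger side = 26 * 2
= 52

52


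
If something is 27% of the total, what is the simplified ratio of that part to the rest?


Part = 27%, Remainder = 73%
Ratio = 27:73
GCD(27, 73) = 1
Simplify: 27:73 = 27:73

27:73


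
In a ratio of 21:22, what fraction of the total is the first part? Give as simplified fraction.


Total parts = 21 + 22 = 43
First part fraction = 21/43
Simplify: 21/43 = 21/43

21/43


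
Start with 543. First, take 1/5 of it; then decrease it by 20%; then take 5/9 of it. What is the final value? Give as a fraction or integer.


Start with 543.
Step 1: Take 1/5: 543 * 1/5 = 543/5
Step 2: Decrease by 20%: 543/5 * 80/100 = 2172/25
Step 3: Take 5/9: 2172/25 * 5/9 = 724/15
Final result = 724/15

724/15


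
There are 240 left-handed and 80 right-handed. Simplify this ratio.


Find GCD(240, 80)
GCD = 80
Divide both by 80: 240/80 = 3, 80/80 = 1
Simplified ratio = 3:1

3:1


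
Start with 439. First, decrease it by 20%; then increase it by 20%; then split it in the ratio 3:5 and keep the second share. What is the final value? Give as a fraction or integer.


Start with 439.
Step 1: Decrease by 20%: 439 * 80/100 = 1756/5
Step 2: Increase by 20%: 1756/5 * 120/100 = 10536/25
Step 3: Split 3:5, second share = 10536/25 * 5/8 = 1317/5
Final result = 1317/5

1317/5


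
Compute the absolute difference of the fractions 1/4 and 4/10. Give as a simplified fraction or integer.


Simplify: 1/4 = 1/4 and 4/10 = 2/5
Find common denominator: LCD = 20
Convert: 5/20 and 8/20
Difference = |5 - 8|/20 = 3/20
Simplified = 3/20

3/20


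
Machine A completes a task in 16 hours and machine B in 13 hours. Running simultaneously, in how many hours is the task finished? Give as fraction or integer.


Rate of A = 1/16 job per hour
Rate of B = 1/13 job per hour
Combined rate = 1/16 + 1/13
Find common denominator: (13 + 16)/(16*13) = 29/208
Combined rate = 29/208 job per hour
Time together = 1 / (29/208) = 208/29 hours

208/29


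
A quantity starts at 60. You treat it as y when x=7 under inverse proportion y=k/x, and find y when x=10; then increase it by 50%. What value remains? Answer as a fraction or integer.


Start with 60.
Step 1: Inverse prop: k = (60)*7; new y = k/10 = 60*7/10 = 42
Step 2: Increase by 50%: 42 * 150/100 = 63
Final result = 63

63


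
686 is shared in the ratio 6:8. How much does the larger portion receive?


Total parts = 6 + 8 = 14
Value per part = 686 / 14 = 49
First share = 6 * 49 = 294
Second share = 8 * 49 = 392
Larger share = 392

392


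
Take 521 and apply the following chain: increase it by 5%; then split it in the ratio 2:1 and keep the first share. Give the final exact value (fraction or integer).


Start with 521.
Step 1: Increase by 5%: 521 * 105/100 = 10941/20
Step 2: Split 2:1, first share = 10941/20 * 2/3 = 3647/10
Final result = 3647/10

3647/10


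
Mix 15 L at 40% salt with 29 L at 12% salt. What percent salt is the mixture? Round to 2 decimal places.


Solute in mixture 1 = 40% of 15 L = 15*40/100 = 6 L
Solute in mixture 2 = 12% of 29 L = 29*12/100 = 87/25 L
Total solute = 6 + 87/25 = 237/25 L
Total volume = 15 + 29 = 44 L
Final concentration = 237/25/44 * 100 = 21.55%

21.55


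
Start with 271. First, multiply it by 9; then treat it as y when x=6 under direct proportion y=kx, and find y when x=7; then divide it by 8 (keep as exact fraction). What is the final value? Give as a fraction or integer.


Start with 271.
Step 1: Multiply by 9: 271 * 9 = 2439
Step 2: Direct prop: k = (2439)/6; new y = k*7 = 2439*7/6 = 5691/2
Step 3: Divide by 8: 5691/2 / 8 = 5691/16
Final result = 5691/16

5691/16


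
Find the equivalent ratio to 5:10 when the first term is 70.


Original ratio: 5:10
First term target: 70
Scale factor = 70 / 5 = 14
Multiply second term: 10 * 14 = 140
Equivalent ratio = 70:140

70:140


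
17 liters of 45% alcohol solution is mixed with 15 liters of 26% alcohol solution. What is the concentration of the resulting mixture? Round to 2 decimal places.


Solute in mixture 1 = 45% of 17 L = 17*45/100 = 153/20 L
Solute in mixture 2 = 26% of 15 L = 15*26/100 = 39/10 L
Total solute = 153/20 + 39/10 = 231/20 L
Total volume = 17 + 15 = 32 L
Final concentration = 231/20/32 * 100 = 36.09%

36.09


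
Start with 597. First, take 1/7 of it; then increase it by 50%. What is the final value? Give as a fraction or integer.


Start with 597.
Step 1: Take 1/7: 597 * 1/7 = 597/7
Step 2: Increase by 50%: 597/7 * 150/100 = 1791/14
Final result = 1791/14

1791/14


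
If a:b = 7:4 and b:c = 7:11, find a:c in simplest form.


Given a:b = 7:4 and b:c = 7:11
Make b consistent. Multiply first ratio by 7: a:b = 49:28
Multiply second ratio by 4: b:c = 28:44
Now b = 28 in both, so a:b:c = 49:28:44
Therefore a:c = 49:44
Simplify by GCD: a:c = 49:44

49:44


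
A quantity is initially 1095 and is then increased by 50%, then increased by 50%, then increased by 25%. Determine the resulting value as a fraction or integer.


Start: 1095
Step 1: increase by 50% => multiply by 150/100
  1095 * 150/100 = 3285/2
Step 2: increase by 50% => multiply by 150/100
  3285/2 * 150/100 = 9855/4
Step 3: increase by 25% => multiply by 125/100
  9855/4 * 125/100 = 49275/16
Final value = 49275/16

49275/16


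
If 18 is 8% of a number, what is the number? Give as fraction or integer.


Given: 18 is 8% of the whole
Set up: 18 = 8/100 * whole
whole = 18 * 100 / 8
whole = 1800 / 8
whole = 225

225


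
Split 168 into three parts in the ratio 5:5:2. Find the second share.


Ratio = 5:5:2
Total parts = 5 + 5 + 2 = 12
Value per part = 168 / 12 = 14
First share = 5 * 14 = 70
Middle share = 5 * 14 = 70
Third share = 2 * 14 = 28

70


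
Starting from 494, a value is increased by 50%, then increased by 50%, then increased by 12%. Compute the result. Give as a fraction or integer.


Start: 494
Step 1: increase by 50% => multiply by 150/100
  494 * 150/100 = 741
Step 2: increase by 50% => multiply by 150/100
  741 * 150/100 = 2223/2
Step 3: increase by 12% => multiply by 112/100
  2223/2 * 112/100 = 31122/25
Final value = 31122/25

31122/25


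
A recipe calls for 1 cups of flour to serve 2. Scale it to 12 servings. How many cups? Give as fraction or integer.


Original: 1 cups for 2 servings
Target servings = 12
Scaling factor = 12/2
New amount = 1 * 12/2
= 12/2
= 6 cups

6


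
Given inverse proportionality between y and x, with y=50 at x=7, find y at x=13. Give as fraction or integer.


Inverse proportion: y = k/x
Find k: k = 7 * 50 = 350
Compute y at x=13: y = 350/13
y = 350/13

350/13


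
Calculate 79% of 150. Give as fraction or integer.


Compute 79% of 150
Convert percentage: 79% = 79/100
Multiply: 150 * 79/100
= 11850/100
= 237/2

237/2


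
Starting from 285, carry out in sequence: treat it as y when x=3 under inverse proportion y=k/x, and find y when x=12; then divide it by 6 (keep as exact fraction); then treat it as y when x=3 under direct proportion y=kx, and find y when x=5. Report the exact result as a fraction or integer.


Start with 285.
Step 1: Inverse prop: k = (285)*3; new y = k/12 = 285*3/12 = 285/4
Step 2: Divide by 6: 285/4 / 6 = 95/8
Step 3: Direct prop: k = (95/8)/3; new y = k*5 = 95/8*5/3 = 475/24
Final result = 475/24

475/24


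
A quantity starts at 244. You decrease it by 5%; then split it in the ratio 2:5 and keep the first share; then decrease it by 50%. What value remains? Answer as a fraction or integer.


Start with 244.
Step 1: Decrease by 5%: 244 * 95/100 = 1159/5
Step 2: Split 2:5, first share = 1159/5 * 2/7 = 2318/35
Step 3: Decrease by 50%: 2318/35 * 50/100 = 1159/35
Final result = 1159/35

1159/35


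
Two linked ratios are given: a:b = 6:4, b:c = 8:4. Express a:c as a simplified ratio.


Given a:b = 6:4 and b:c = 8:4
Make b consistent. Multiply first ratio by 8: a:b = 48:32
Multiply second ratio by 4: b:c = 32:16
Now b = 32 in both, so a:b:c = 48:32:16
Therefore a:c = 48:16
Simplify by GCD: a:c = 3:1

3:1


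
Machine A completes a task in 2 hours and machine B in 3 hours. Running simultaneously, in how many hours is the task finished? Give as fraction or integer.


Rate of A = 1/2 job per hour
Rate of B = 1/3 job per hour
Combined rate = 1/2 + 1/3
Find common denominator: (3 + 2)/(2*3) = 5/6
Combined rate = 5/6 job per hour
Time together = 1 / (5/6) = 6/5 hours

6/5


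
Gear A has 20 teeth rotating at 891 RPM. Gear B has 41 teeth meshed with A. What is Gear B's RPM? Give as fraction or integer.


Gear ratio: teeth_A * RPM_A = teeth_B * RPM_B
20 * 891 = 41 * RPM_B
17820 = 41 * RPM_B
RPM_B = 17820 / 41
RPM_B = 17820/41

17820/41


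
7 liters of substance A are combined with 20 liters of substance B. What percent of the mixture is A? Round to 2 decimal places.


Volume of A = 7 L
Volume of B = 20 L
Total volume = 7 + 20 = 27 L
Percentage of A = (7/27) * 100
= 25.93%

25.93


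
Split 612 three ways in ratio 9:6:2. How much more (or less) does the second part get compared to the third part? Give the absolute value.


Total parts = 9 + 6 + 2 = 17
Value per part = 612 / 17 = 36
Shares: 9*36=324, 6*36=216, 2*36=72
Second share = 216, third share = 72
Difference = |216 - 72| = 144

144


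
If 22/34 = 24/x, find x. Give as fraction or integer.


Setting up: 22/34 = 24/x
Cross multiply: 22 * x = 34 * 24
22x = 816
x = 816/22
x = 408/11

408/11


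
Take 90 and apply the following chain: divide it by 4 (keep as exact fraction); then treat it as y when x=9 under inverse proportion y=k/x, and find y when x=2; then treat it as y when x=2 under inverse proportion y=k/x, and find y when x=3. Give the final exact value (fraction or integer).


Start with 90.
Step 1: Divide by 4: 90 / 4 = 45/2
Step 2: Inverse prop: k = (45/2)*9; new y = k/2 = 45/2*9/2 = 405/4
Step 3: Inverse prop: k = (405/4)*2; new y = k/3 = 405/4*2/3 = 135/2
Final result = 135/2

135/2


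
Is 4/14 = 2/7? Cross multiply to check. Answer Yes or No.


Cross multiply to check 4/14 = 2/7
Left cross product: 4 * 7 = 28
Right cross product: 14 * 2 = 28
28 = 28
Equal, so proportions match => Yes

Yes


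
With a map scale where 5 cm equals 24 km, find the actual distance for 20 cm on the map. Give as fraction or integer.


Map scale: 5 cm = 24 km
Measured distance on map = 20 cm
Set up proportion: 20 * 24 / 5
= 480 / 5
= 96 km

96


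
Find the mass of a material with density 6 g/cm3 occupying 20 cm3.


Using mass = density * volume
Density = 6 g/cm3
Volume = 20 cm3
Mass = 6 * 20
= 120 g

120


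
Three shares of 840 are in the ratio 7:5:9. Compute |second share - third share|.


Total parts = 7 + 5 + 9 = 21
Value per part = 840 / 21 = 40
Shares: 7*40=280, 5*40=200, 9*40=360
Second share = 200, third share = 360
Difference = |200 - 360| = 160

160


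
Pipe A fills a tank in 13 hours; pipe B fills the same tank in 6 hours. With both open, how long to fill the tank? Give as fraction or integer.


Rate of A = 1/13 job per hour
Rate of B = 1/6 job per hour
Combined rate = 1/13 + 1/6
Find common denominator: (6 + 13)/(13*6) = 19/78
Combined rate = 19/78 job per hour
Time together = 1 / (19/78) = 78/19 hours

78/19


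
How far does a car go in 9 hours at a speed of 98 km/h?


Using distance = speed * time
Speed = 98 km/h
Time = 9 hours
Distance = 98 * 9
= 882 km

882


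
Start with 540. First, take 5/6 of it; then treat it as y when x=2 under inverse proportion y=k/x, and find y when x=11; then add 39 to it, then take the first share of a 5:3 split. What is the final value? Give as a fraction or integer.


Start with 540.
Step 1: Take 5/6: 540 * 5/6 = 450
Step 2: Inverse prop: k = (450)*2; new y = k/11 = 450*2/11 = 900/11
Step 3: Add 39: 900/11+39=1329/11; split 5:3 first = 1329/11*5/8 = 6645/88
Final result = 6645/88

6645/88


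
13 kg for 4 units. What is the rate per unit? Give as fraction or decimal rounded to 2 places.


Total kg = 13
Number of units = 4
Unit rate = 13 / 4
= 3.25 kg per unit

3.25


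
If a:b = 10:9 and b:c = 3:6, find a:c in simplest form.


Given a:b = 10:9 and b:c = 3:6
Make b consistent. Multiply first ratio by 3: a:b = 30:27
Multiply second ratio by 9: b:c = 27:54
Now b = 27 in both, so a:b:c = 30:27:54
Therefore a:c = 30:54
Simplify by GCD: a:c = 5:9

5:9


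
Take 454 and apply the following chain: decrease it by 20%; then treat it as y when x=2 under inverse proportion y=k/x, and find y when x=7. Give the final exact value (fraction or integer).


Start with 454.
Step 1: Decrease by 20%: 454 * 80/100 = 1816/5
Step 2: Inverse prop: k = (1816/5)*2; new y = k/7 = 1816/5*2/7 = 3632/35
Final result = 3632/35

3632/35


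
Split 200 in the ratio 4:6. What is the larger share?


Total parts = 4 + 6 = 10
Value per part = 200 / 10 = 20
First share = 4 * 20 = 80
Second share = 6 * 20 = 120
Larger share = 120

120


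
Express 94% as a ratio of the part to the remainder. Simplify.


Part = 94%, Remainder = 6%
Ratio = 94:6
GCD(94, 6) = 2
Simplify: 47:3 = 47:3

47:3


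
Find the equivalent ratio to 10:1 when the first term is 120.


Original ratio: 10:1
First term target: 120
Scale factor = 120 / 10 = 12
Multiply second term: 1 * 12 = 12
Equivalent ratio = 120:12

120:12


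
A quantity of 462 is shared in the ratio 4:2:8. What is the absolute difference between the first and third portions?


Total parts = 4 + 2 + 8 = 14
Value per part = 462 / 14 = 33
Shares: 4*33=132, 2*33=66, 8*33=264
First share = 132, third share = 264
Difference = |132 - 264| = 132

132


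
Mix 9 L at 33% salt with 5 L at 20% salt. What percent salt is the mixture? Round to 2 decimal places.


Solute in mixture 1 = 33% of 9 L = 9*33/100 = 297/100 L
Solute in mixture 2 = 20% of 5 L = 5*20/100 = 1 L
Total solute = 297/100 + 1 = 397/100 L
Total volume = 9 + 5 = 14 L
Final concentration = 397/100/14 * 100 = 28.36%

28.36


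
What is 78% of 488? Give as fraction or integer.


Compute 78% of 488
Convert percentage: 78% = 78/100
Multiply: 488 * 78/100
= 38064/100
= 9516/25

9516/25


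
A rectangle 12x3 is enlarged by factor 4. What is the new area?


Original dimensions: 12 x 3
Enlargement factor = 4
New width = 12 * 4 = 48
New height = 3 * 4 = 12
New area = 48 * 12 = 576

576


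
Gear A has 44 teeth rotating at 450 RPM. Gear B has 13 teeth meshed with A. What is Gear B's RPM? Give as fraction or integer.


Gear ratio: teeth_A * RPM_A = teeth_B * RPM_B
44 * 450 = 13 * RPM_B
19800 = 13 * RPM_B
RPM_B = 19800 / 13
RPM_B = 19800/13

19800/13


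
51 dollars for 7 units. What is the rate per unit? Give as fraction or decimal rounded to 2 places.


Total dollars = 51
Number of units = 7
Unit rate = 51 / 7
= 7.29 dollars per unit

7.29


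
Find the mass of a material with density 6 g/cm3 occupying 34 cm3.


Using mass = density * volume
Density = 6 g/cm3
Volume = 34 cm3
Mass = 6 * 34
= 204 g

204


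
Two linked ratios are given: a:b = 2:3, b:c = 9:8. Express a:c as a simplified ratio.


Given a:b = 2:3 and b:c = 9:8
Make b consistent. Multiply first ratio by 9: a:b = 18:27
Multiply second ratio by 3: b:c = 27:24
Now b = 27 in both, so a:b:c = 18:27:24
Therefore a:c = 18:24
Simplify by GCD: a:c = 3:4

3:4


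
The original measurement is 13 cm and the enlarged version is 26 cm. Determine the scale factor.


Original length = 13 cm
Scaled length = 26 cm
Scale factor = 26 / 13
= 2

2


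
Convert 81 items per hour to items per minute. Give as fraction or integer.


Converting from per hour to per minute
Rate = 81 items per hour
Divide by 60: 81/60
= 27/20 items per minute

27/20


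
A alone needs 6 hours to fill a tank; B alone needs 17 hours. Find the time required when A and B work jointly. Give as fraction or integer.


Rate of A = 1/6 job per hour
Rate of B = 1/17 job per hour
Combined rate = 1/6 + 1/17
Find common denominator: (17 + 6)/(6*17) = 23/102
Combined rate = 23/102 job per hour
Time together = 1 / (23/102) = 102/23 hours

102/23


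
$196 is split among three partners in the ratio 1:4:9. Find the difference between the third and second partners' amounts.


Total parts = 1 + 4 + 9 = 14
Value per part = 196 / 14 = 14
Shares: 1*14=14, 4*14=56, 9*14=126
Third share = 126, second share = 56
Difference = |126 - 56| = 70

70


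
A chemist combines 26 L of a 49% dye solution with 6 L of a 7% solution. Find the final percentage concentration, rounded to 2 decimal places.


Solute in mixture 1 = 49% of 26 L = 26*49/100 = 637/50 L
Solute in mixture 2 = 7% of 6 L = 6*7/100 = 21/50 L
Total solute = 637/50 + 21/50 = 329/25 L
Total volume = 26 + 6 = 32 L
Final concentration = 329/25/32 * 100 = 41.13%

41.13


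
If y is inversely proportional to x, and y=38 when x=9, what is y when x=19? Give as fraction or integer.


Inverse proportion: y = k/x
Find k: k = 9 * 38 = 342
Compute y at x=19: y = 342/19
y = 18

18


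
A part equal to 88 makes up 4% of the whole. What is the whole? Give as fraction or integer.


Given: 88 is 4% of the whole
Set up: 88 = 4/100 * whole
whole = 88 * 100 / 4
whole = 8800 / 4
whole = 2200

2200


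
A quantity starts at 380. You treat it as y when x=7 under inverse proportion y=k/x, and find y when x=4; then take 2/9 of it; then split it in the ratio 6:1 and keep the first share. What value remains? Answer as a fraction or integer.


Start with 380.
Step 1: Inverse prop: k = (380)*7; new y = k/4 = 380*7/4 = 665
Step 2: Take 2/9: 665 * 2/9 = 1330/9
Step 3: Split 6:1, first share = 1330/9 * 6/7 = 380/3
Final result = 380/3

380/3


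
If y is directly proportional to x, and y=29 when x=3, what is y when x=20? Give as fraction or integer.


Direct proportion: y = kx
Find k: k = 29/3 = 29/3
Compute y at x=20: y = 29/3 * 20
y = 580/3

580/3


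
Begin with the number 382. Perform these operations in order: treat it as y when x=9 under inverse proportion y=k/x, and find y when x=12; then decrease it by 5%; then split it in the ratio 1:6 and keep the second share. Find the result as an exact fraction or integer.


Start with 382.
Step 1: Inverse prop: k = (382)*9; new y = k/12 = 382*9/12 = 573/2
Step 2: Decrease by 5%: 573/2 * 95/100 = 10887/40
Step 3: Split 1:6, second share = 10887/40 * 6/7 = 32661/140
Final result = 32661/140

32661/140


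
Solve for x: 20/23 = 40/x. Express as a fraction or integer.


Setting up: 20/23 = 40/x
Cross multiply: 20 * x = 23 * 40
20x = 920
x = 920/20
x = 46

46


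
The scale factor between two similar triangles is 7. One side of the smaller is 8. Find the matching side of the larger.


Similar triangles have proportional sides
Scale factor = 7
Smaller side = 8
Corresponding larger side = 8 * 7
= 56

56


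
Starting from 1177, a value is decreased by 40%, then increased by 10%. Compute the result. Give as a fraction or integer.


Start: 1177
Step 1: decrease by 40% => multiply by 60/100
  1177 * 60/100 = 3531/5
Step 2: increase by 10% => multiply by 110/100
  3531/5 * 110/100 = 38841/50
Final value = 38841/50

38841/50


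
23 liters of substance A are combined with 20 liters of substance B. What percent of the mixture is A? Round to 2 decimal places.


Volume of A = 23 L
Volume of B = 20 L
Total volume = 23 + 20 = 43 L
Percentage of A = (23/43) * 100
= 53.49%

53.49


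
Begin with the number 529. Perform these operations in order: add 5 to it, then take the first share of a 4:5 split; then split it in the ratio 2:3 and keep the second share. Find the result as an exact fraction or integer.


Start with 529.
Step 1: Add 5: 529+5=534; split 4:5 first = 534*4/9 = 712/3
Step 2: Split 2:3, second share = 712/3 * 3/5 = 712/5
Final result = 712/5

712/5


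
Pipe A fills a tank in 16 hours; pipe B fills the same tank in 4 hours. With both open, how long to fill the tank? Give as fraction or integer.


Rate of A = 1/16 job per hour
Rate of B = 1/4 job per hour
Combined rate = 1/16 + 1/4
Find common denominator: (4 + 16)/(16*4) = 20/64
Combined rate = 5/16 job per hour
Time together = 1 / (5/16) = 16/5 hours

16/5


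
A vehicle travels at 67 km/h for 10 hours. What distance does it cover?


Using distance = speed * time
Speed = 67 km/h
Time = 10 hours
Distance = 67 * 10
= 670 km

670


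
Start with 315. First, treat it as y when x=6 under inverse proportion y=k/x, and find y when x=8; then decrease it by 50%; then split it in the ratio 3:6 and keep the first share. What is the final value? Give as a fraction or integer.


Start with 315.
Step 1: Inverse prop: k = (315)*6; new y = k/8 = 315*6/8 = 945/4
Step 2: Decrease by 50%: 945/4 * 50/100 = 945/8
Step 3: Split 3:6, first share = 945/8 * 3/9 = 315/8
Final result = 315/8

315/8


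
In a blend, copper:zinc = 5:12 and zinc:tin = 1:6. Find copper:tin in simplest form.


Given a:b = 5:12 and b:c = 1:6
Make b consistent. Multiply first ratio by 1: a:b = 5:12
Multiply second ratio by 12: b:c = 12:72
Now b = 12 in both, so a:b:c = 5:12:72
Therefore a:c = 5:72
Simplify by GCD: a:c = 5:72

5:72


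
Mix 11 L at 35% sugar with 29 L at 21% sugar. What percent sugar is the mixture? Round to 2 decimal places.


Solute in mixture 1 = 35% of 11 L = 11*35/100 = 77/20 L
Solute in mixture 2 = 21% of 29 L = 29*21/100 = 609/100 L
Total solute = 77/20 + 609/100 = 497/50 L
Total volume = 11 + 29 = 40 L
Final concentration = 497/50/40 * 100 = 24.85%

24.85


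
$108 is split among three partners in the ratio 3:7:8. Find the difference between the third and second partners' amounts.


Total parts = 3 + 7 + 8 = 18
Value per part = 108 / 18 = 6
Shares: 3*6=18, 7*6=42, 8*6=48
Third share = 48, second share = 42
Difference = |48 - 42| = 6

6


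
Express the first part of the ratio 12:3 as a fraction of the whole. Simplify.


Total parts = 12 + 3 = 15
First part fraction = 12/15
Simplify: 12/15 = 4/5

4/5


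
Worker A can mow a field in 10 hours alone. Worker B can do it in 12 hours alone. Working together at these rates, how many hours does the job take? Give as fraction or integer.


Rate of A = 1/10 job per hour
Rate of B = 1/12 job per hour
Combined rate = 1/10 + 1/12
Find common denominator: (12 + 10)/(10*12) = 22/120
Combined rate = 11/60 job per hour
Time together = 1 / (11/60) = 60/11 hours

60/11


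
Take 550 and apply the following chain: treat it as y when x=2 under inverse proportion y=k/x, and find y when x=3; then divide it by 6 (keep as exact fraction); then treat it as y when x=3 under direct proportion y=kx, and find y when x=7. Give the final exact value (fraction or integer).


Start with 550.
Step 1: Inverse prop: k = (550)*2; new y = k/3 = 550*2/3 = 1100/3
Step 2: Divide by 6: 1100/3 / 6 = 550/9
Step 3: Direct prop: k = (550/9)/3; new y = k*7 = 550/9*7/3 = 3850/27
Final result = 3850/27

3850/27


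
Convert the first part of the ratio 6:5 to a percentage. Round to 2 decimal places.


Total parts = 6 + 5 = 11
First part fraction = 6/11
Percentage = (6/11) * 100
= 0.545455 * 100
= 54.55%

54.55


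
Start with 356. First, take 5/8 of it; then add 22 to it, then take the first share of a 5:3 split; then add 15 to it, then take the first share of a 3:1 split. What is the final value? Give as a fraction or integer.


Start with 356.
Step 1: Take 5/8: 356 * 5/8 = 445/2
Step 2: Add 22: 445/2+22=489/2; split 5:3 first = 489/2*5/8 = 2445/16
Step 3: Add 15: 2445/16+15=2685/16; split 3:1 first = 2685/16*3/4 = 8055/64
Final result = 8055/64

8055/64


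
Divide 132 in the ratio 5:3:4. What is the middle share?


Ratio = 5:3:4
Total parts = 5 + 3 + 4 = 12
Value per part = 132 / 12 = 11
First share = 5 * 11 = 55
Middle share = 3 * 11 = 33
Third share = 4 * 11 = 44

33


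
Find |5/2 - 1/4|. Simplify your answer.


Simplify: 5/2 = 5/2 and 1/4 = 1/4
Find common denominator: LCD = 4
Convert: 10/4 and 1/4
Difference = |10 - 1|/4 = 9/4
Simplified = 9/4

9/4


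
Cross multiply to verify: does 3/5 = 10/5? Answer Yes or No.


Cross multiply to check 3/5 = 10/5
Left cross product: 3 * 5 = 15
Right cross product: 5 * 10 = 50
15 != 50
Not equal, so proportions differ => No

No


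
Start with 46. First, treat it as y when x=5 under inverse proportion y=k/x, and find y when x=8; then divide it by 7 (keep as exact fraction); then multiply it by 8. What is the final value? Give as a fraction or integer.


Start with 46.
Step 1: Inverse prop: k = (46)*5; new y = k/8 = 46*5/8 = 115/4
Step 2: Divide by 7: 115/4 / 7 = 115/28
Step 3: Multiply by 8: 115/28 * 8 = 230/7
Final result = 230/7

230/7
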